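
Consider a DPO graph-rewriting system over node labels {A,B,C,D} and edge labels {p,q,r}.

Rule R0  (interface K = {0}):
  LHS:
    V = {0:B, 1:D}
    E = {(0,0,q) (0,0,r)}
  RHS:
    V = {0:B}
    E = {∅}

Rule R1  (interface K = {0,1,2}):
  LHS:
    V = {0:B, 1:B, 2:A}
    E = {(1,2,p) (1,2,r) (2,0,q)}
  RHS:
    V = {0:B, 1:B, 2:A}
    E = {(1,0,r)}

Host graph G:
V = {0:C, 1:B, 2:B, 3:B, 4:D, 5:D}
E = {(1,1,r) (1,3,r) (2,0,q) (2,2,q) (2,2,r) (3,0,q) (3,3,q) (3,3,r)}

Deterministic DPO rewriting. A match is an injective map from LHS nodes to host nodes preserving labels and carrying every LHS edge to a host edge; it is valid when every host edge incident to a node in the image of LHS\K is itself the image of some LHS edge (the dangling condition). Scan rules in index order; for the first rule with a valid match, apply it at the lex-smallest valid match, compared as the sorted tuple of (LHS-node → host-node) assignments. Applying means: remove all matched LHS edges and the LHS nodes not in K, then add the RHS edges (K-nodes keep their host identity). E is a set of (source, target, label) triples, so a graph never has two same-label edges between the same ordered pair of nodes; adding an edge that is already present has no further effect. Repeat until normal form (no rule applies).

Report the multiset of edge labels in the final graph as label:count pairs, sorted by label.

Answer: q:2 r:2

Steps:
start.  V:6 E:8  edges: 1-r->1 1-r->3 2-q->0 2-q->2 2-r->2 3-q->0 3-q->3 3-r->3
1. fire R0 via {0↦2, 1↦4}  →  V:5 E:6  edges: 1-r->1 1-r->3 2-q->0 3-q->0 3-q->3 3-r->3
2. fire R0 via {0↦3, 1↦5}  →  V:4 E:4  edges: 1-r->1 1-r->3 2-q->0 3-q->0
normal form: no rule applies after step 2
NF edges: [(1, 1, 'r'), (1, 3, 'r'), (2, 0, 'q'), (3, 0, 'q')]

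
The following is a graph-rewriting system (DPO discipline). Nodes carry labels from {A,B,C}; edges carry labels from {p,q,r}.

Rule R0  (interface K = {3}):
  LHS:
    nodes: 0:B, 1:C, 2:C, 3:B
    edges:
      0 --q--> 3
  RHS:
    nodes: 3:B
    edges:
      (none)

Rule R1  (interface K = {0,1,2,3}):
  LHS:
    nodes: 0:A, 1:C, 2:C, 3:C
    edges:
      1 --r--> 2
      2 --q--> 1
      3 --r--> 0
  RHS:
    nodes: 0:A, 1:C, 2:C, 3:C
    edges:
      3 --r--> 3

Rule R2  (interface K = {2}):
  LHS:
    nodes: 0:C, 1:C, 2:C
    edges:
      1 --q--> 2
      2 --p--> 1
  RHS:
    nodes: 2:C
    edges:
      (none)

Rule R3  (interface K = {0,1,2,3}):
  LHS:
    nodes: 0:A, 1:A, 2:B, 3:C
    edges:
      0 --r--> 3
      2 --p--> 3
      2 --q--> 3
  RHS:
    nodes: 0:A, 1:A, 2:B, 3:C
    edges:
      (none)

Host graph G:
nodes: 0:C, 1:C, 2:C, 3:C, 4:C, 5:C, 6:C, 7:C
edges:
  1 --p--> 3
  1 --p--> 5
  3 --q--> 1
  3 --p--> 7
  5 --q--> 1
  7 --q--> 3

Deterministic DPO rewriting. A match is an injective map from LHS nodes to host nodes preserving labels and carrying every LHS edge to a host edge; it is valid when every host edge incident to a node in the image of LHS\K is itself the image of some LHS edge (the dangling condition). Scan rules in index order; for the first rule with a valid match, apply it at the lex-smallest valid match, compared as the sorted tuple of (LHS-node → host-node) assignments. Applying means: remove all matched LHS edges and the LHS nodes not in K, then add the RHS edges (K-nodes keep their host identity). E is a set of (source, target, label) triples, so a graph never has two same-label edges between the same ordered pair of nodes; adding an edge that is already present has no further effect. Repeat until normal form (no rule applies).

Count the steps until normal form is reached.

[0] host  ⇒  8 nodes, 6 edges  {1-p->3 1-p->5 3-q->1 3-p->7 5-q->1 7-q->3}
[1] R2 @ {0↦0, 1↦5, 2↦1}  ⇒  6 nodes, 4 edges  {1-p->3 3-q->1 3-p->7 7-q->3}
[2] R2 @ {0↦2, 1↦7, 2↦3}  ⇒  4 nodes, 2 edges  {1-p->3 3-q->1}
[3] R2 @ {0↦4, 1↦3, 2↦1}  ⇒  2 nodes, 0 edges  {∅}
halt: no rule applies after step 3

Answer: 3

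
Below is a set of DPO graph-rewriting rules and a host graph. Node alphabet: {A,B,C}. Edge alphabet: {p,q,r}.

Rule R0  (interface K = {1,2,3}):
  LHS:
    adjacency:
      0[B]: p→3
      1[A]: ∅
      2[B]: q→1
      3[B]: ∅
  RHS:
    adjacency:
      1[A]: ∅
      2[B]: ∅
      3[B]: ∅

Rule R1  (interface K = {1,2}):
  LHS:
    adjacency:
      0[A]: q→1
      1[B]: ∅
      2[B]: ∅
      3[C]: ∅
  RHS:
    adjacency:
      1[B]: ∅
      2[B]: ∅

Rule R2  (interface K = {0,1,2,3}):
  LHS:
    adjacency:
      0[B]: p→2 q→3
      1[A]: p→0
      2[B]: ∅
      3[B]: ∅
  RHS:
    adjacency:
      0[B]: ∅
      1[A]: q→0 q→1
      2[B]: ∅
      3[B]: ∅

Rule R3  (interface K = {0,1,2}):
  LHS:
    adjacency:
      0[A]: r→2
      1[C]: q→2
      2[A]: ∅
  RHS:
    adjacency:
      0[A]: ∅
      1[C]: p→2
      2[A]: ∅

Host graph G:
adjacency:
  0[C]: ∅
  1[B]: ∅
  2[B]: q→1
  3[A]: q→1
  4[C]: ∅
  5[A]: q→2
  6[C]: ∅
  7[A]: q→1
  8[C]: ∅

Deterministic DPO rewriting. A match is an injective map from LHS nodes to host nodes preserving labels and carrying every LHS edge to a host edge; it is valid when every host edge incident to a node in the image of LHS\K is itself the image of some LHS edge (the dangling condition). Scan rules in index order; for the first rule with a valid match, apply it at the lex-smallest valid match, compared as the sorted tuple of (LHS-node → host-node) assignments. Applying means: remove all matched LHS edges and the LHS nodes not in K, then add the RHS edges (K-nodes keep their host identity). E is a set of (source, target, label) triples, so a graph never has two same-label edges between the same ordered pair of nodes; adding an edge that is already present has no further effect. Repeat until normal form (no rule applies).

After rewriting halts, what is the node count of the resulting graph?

Answer: 3

Steps:
initial: |V|=9 |E|=4  E = 2-q->1 3-q->1 5-q->2 7-q->1
step 1: apply R1 at {0↦3, 1↦1, 2↦2, 3↦0}  → |V|=7 |E|=3  E = 2-q->1 5-q->2 7-q->1
step 2: apply R1 at {0↦5, 1↦2, 2↦1, 3↦4}  → |V|=5 |E|=2  E = 2-q->1 7-q->1
step 3: apply R1 at {0↦7, 1↦1, 2↦2, 3↦6}  → |V|=3 |E|=1  E = 2-q->1
halt: no rule applies after step 3
NF nodes: {1:B, 2:B, 8:C}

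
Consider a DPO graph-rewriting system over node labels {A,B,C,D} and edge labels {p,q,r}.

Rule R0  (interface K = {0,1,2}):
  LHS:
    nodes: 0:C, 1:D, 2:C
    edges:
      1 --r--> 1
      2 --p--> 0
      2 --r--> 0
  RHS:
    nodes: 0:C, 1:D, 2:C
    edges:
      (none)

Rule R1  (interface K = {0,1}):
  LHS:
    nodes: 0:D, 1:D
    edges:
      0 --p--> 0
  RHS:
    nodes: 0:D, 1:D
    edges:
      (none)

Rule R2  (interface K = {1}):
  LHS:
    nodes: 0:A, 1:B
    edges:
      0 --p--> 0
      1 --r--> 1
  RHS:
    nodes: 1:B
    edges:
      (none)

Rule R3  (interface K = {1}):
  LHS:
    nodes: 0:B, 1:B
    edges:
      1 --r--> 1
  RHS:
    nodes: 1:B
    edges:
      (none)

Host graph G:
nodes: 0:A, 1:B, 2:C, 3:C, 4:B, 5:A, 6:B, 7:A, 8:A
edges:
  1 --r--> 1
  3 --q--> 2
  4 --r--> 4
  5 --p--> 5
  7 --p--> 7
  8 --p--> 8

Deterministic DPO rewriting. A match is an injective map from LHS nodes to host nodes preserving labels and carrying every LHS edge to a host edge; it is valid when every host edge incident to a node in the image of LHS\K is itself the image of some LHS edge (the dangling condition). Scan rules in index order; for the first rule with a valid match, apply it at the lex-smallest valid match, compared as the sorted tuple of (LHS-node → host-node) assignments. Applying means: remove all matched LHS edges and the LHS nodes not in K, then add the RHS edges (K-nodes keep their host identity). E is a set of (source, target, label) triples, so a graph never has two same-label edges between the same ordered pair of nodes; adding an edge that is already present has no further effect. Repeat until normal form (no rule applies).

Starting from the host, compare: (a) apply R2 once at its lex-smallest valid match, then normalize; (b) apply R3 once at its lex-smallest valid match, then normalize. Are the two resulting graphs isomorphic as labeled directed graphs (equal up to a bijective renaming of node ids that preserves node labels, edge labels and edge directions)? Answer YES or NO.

branch R2-first: apply at {0↦5, 1↦1} → |E|=4, then 1 more step(s) → NF |V|=7 |E|=2 V={0:A, 1:B, 2:C, 3:C, 4:B, 6:B, 8:A} E=3-q->2 8-p->8
branch R3-first: apply at {0↦6, 1↦1} → |E|=5, then 1 more step(s) → NF |V|=7 |E|=3 V={0:A, 1:B, 2:C, 3:C, 4:B, 7:A, 8:A} E=3-q->2 7-p->7 8-p->8
graphs not isomorphic

Answer: NO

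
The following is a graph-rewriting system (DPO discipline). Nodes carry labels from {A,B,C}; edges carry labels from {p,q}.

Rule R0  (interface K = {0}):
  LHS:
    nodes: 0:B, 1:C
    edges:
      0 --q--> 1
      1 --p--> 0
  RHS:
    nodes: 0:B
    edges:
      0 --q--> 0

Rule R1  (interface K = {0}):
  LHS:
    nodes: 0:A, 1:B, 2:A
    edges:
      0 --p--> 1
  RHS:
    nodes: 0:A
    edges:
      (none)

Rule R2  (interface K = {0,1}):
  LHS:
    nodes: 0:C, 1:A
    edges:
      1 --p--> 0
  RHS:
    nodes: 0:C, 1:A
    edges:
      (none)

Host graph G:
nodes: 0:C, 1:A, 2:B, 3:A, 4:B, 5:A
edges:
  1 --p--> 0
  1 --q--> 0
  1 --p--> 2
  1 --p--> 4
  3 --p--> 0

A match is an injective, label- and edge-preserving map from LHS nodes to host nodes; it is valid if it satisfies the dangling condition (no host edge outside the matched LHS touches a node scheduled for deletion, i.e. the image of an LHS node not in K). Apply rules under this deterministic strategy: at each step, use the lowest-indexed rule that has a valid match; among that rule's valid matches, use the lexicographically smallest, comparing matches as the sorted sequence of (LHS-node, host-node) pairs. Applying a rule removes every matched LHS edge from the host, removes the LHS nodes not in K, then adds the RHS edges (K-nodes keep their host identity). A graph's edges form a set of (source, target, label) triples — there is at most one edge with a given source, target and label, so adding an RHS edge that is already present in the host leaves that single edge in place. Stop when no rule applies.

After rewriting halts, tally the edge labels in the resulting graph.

Answer: q:1

Rewrite trace:
start.  V:6 E:5  edges: 1-p->0 1-q->0 1-p->2 1-p->4 3-p->0
1. fire R1 via {0↦1, 1↦2, 2↦5}  →  V:4 E:4  edges: 1-p->0 1-q->0 1-p->4 3-p->0
2. fire R2 via {0↦0, 1↦1}  →  V:4 E:3  edges: 1-q->0 1-p->4 3-p->0
3. fire R2 via {0↦0, 1↦3}  →  V:4 E:2  edges: 1-q->0 1-p->4
4. fire R1 via {0↦1, 1↦4, 2↦3}  →  V:2 E:1  edges: 1-q->0
normal form: no rule applies after step 4
NF edges: [(1, 0, 'q')]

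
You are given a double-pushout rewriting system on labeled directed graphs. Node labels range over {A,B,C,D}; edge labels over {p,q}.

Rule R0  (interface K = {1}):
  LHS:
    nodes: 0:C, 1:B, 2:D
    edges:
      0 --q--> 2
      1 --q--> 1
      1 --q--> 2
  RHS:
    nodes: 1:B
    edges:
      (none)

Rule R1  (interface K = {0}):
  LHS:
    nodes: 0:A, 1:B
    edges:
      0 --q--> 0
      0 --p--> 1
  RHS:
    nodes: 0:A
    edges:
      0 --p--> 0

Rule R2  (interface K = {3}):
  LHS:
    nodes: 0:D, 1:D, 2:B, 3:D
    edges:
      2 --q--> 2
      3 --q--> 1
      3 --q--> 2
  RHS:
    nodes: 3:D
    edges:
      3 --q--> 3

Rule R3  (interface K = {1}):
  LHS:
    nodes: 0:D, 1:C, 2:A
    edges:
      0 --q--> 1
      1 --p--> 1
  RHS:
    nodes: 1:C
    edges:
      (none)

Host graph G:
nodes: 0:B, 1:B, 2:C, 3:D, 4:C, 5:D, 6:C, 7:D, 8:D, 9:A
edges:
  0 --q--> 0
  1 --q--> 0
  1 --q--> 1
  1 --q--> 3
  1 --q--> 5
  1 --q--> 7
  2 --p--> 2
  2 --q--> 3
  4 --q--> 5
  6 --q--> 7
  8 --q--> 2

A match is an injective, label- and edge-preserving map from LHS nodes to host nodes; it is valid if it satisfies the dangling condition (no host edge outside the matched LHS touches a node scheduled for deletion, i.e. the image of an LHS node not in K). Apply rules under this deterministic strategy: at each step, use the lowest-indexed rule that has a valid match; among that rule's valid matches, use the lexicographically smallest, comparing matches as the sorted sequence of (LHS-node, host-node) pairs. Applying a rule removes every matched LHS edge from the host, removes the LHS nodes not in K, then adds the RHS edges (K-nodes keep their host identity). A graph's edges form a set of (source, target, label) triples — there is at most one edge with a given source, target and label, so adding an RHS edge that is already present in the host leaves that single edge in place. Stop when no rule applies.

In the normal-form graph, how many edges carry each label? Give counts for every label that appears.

Answer: q:6

Steps:
[0] host  ⇒  10 nodes, 11 edges  {0-q->0 1-q->0 1-q->1 1-q->3 1-q->5 1-q->7 2-p->2 2-q->3 4-q->5 6-q->7 8-q->2}
[1] R0 @ {0↦4, 1↦1, 2↦5}  ⇒  8 nodes, 8 edges  {0-q->0 1-q->0 1-q->3 1-q->7 2-p->2 2-q->3 6-q->7 8-q->2}
[2] R3 @ {0↦8, 1↦2, 2↦9}  ⇒  6 nodes, 6 edges  {0-q->0 1-q->0 1-q->3 1-q->7 2-q->3 6-q->7}
final graph: no rule applies after step 2
NF edges: [(0, 0, 'q'), (1, 0, 'q'), (1, 3, 'q'), (1, 7, 'q'), (2, 3, 'q'), (6, 7, 'q')]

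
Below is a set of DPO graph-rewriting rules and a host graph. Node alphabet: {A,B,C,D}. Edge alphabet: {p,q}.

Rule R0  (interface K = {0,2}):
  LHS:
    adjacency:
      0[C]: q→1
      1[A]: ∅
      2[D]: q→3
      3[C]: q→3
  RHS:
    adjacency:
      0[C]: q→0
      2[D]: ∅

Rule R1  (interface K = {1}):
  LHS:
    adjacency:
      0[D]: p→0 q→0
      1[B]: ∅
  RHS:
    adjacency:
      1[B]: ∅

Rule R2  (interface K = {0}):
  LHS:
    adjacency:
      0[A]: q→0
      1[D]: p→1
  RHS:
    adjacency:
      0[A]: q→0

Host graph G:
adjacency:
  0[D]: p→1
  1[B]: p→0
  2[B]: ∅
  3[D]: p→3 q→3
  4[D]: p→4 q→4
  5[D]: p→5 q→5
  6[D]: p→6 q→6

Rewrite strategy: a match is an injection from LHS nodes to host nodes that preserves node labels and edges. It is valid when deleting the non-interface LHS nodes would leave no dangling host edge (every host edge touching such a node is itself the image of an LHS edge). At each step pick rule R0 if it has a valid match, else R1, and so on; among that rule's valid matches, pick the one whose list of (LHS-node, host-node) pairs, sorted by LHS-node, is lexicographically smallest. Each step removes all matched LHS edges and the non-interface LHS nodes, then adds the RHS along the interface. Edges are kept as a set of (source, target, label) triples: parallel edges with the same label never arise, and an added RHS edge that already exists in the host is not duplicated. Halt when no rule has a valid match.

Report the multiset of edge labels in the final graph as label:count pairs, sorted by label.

Answer: p:2

Rewrite trace:
initial: |V|=7 |E|=10  E = 0-p->1 1-p->0 3-p->3 3-q->3 4-p->4 4-q->4 5-p->5 5-q->5 6-p->6 6-q->6
step 1: apply R1 at {0↦3, 1↦1}  → |V|=6 |E|=8  E = 0-p->1 1-p->0 4-p->4 4-q->4 5-p->5 5-q->5 6-p->6 6-q->6
step 2: apply R1 at {0↦4, 1↦1}  → |V|=5 |E|=6  E = 0-p->1 1-p->0 5-p->5 5-q->5 6-p->6 6-q->6
step 3: apply R1 at {0↦5, 1↦1}  → |V|=4 |E|=4  E = 0-p->1 1-p->0 6-p->6 6-q->6
step 4: apply R1 at {0↦6, 1↦1}  → |V|=3 |E|=2  E = 0-p->1 1-p->0
final graph: no rule applies after step 4
NF edges: [(0, 1, 'p'), (1, 0, 'p')]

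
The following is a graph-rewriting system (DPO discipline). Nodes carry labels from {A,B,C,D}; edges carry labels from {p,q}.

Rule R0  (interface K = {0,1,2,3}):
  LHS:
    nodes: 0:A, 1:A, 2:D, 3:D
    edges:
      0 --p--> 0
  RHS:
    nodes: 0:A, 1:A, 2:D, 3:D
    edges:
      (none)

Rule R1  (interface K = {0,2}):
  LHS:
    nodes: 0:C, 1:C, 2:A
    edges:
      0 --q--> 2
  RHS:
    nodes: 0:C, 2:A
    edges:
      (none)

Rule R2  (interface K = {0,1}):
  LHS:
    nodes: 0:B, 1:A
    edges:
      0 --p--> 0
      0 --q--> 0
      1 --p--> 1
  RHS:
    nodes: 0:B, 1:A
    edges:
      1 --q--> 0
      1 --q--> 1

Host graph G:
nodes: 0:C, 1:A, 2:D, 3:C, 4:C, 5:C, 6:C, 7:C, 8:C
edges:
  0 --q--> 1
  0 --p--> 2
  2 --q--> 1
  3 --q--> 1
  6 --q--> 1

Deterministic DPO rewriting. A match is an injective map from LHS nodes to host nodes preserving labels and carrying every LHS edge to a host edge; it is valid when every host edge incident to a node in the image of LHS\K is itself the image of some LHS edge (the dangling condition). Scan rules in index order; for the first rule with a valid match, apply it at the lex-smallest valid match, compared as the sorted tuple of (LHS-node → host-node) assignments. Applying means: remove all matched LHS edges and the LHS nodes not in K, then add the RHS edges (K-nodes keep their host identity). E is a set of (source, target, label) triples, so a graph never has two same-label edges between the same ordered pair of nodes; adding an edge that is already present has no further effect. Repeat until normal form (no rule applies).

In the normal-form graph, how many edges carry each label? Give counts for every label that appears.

Answer: p:1 q:1

Derivation:
initial: |V|=9 |E|=5  E = 0-q->1 0-p->2 2-q->1 3-q->1 6-q->1
step 1: apply R1 at {0↦0, 1↦4, 2↦1}  → |V|=8 |E|=4  E = 0-p->2 2-q->1 3-q->1 6-q->1
step 2: apply R1 at {0↦3, 1↦5, 2↦1}  → |V|=7 |E|=3  E = 0-p->2 2-q->1 6-q->1
step 3: apply R1 at {0↦6, 1↦3, 2↦1}  → |V|=6 |E|=2  E = 0-p->2 2-q->1
halt: no rule applies after step 3
NF edges: [(0, 2, 'p'), (2, 1, 'q')]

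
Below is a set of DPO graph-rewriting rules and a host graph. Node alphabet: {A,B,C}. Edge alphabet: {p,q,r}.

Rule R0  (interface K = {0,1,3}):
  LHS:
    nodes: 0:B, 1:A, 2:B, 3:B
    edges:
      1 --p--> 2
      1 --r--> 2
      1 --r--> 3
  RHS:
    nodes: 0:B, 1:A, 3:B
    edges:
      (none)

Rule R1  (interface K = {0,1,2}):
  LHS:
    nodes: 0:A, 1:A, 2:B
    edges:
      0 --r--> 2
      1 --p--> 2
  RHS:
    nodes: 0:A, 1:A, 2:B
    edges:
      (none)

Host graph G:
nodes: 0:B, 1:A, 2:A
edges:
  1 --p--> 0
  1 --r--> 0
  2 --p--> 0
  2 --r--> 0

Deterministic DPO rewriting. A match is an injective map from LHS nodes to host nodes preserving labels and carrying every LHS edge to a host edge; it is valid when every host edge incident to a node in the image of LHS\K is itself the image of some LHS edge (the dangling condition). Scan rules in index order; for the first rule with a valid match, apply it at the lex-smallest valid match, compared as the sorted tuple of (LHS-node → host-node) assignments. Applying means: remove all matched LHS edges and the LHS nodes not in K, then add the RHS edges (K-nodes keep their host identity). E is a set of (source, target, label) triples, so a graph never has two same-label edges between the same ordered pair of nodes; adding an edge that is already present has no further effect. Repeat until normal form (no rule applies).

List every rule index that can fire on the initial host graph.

R0: no valid match — LHS pattern not found
R1: 2 valid matches — {0↦1, 1↦2, 2↦0}, {0↦2, 1↦1, 2↦0}

Answer: [R1]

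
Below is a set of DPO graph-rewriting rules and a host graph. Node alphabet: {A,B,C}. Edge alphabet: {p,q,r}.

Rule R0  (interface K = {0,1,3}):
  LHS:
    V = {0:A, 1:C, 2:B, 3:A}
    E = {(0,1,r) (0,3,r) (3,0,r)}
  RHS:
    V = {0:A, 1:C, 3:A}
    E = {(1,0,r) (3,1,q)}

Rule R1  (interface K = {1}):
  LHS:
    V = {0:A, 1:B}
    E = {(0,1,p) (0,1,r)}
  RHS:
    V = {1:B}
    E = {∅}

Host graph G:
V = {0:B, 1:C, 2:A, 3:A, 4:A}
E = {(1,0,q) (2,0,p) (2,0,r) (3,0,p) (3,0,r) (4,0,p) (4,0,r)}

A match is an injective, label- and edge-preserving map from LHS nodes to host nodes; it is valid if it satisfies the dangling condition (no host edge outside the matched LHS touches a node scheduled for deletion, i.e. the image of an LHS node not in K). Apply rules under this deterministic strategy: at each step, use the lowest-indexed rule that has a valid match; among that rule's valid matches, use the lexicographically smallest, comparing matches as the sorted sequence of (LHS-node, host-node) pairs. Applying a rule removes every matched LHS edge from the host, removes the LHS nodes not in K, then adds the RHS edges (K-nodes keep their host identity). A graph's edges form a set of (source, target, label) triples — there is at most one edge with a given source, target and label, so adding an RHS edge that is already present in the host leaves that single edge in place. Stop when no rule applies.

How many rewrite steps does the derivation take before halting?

[0] host  ⇒  5 nodes, 7 edges  {1-q->0 2-p->0 2-r->0 3-p->0 3-r->0 4-p->0 4-r->0}
[1] R1 @ {0↦2, 1↦0}  ⇒  4 nodes, 5 edges  {1-q->0 3-p->0 3-r->0 4-p->0 4-r->0}
[2] R1 @ {0↦3, 1↦0}  ⇒  3 nodes, 3 edges  {1-q->0 4-p->0 4-r->0}
[3] R1 @ {0↦4, 1↦0}  ⇒  2 nodes, 1 edges  {1-q->0}
normal form: no rule applies after step 3

Answer: 3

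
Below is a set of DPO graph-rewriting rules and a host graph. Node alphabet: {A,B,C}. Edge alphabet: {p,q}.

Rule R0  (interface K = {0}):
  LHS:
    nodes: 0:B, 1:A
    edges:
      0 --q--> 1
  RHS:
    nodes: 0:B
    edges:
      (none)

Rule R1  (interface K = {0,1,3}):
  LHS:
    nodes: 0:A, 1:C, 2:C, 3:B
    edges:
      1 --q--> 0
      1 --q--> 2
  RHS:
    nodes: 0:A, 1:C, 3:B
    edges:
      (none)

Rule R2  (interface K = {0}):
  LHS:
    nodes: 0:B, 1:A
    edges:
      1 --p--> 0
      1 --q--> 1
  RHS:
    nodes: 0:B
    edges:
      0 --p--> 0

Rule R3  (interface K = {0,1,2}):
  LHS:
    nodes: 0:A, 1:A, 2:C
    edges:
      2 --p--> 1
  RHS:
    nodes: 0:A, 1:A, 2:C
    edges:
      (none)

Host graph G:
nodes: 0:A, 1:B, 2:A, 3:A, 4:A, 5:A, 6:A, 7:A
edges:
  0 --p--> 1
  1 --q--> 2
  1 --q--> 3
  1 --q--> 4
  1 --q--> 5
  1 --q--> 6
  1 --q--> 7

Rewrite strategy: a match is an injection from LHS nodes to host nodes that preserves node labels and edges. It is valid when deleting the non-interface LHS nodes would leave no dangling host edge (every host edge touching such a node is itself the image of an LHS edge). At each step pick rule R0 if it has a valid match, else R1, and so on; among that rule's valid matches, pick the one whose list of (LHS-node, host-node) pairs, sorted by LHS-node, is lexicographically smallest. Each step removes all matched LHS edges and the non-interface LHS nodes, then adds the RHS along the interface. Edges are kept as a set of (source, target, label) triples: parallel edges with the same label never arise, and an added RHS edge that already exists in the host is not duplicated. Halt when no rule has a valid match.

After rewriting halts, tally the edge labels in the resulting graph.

Answer: p:1

Steps:
initial: |V|=8 |E|=7  E = 0-p->1 1-q->2 1-q->3 1-q->4 1-q->5 1-q->6 1-q->7
step 1: apply R0 at {0↦1, 1↦2}  → |V|=7 |E|=6  E = 0-p->1 1-q->3 1-q->4 1-q->5 1-q->6 1-q->7
step 2: apply R0 at {0↦1, 1↦3}  → |V|=6 |E|=5  E = 0-p->1 1-q->4 1-q->5 1-q->6 1-q->7
step 3: apply R0 at {0↦1, 1↦4}  → |V|=5 |E|=4  E = 0-p->1 1-q->5 1-q->6 1-q->7
step 4: apply R0 at {0↦1, 1↦5}  → |V|=4 |E|=3  E = 0-p->1 1-q->6 1-q->7
step 5: apply R0 at {0↦1, 1↦6}  → |V|=3 |E|=2  E = 0-p->1 1-q->7
step 6: apply R0 at {0↦1, 1↦7}  → |V|=2 |E|=1  E = 0-p->1
final graph: no rule applies after step 6
NF edges: [(0, 1, 'p')]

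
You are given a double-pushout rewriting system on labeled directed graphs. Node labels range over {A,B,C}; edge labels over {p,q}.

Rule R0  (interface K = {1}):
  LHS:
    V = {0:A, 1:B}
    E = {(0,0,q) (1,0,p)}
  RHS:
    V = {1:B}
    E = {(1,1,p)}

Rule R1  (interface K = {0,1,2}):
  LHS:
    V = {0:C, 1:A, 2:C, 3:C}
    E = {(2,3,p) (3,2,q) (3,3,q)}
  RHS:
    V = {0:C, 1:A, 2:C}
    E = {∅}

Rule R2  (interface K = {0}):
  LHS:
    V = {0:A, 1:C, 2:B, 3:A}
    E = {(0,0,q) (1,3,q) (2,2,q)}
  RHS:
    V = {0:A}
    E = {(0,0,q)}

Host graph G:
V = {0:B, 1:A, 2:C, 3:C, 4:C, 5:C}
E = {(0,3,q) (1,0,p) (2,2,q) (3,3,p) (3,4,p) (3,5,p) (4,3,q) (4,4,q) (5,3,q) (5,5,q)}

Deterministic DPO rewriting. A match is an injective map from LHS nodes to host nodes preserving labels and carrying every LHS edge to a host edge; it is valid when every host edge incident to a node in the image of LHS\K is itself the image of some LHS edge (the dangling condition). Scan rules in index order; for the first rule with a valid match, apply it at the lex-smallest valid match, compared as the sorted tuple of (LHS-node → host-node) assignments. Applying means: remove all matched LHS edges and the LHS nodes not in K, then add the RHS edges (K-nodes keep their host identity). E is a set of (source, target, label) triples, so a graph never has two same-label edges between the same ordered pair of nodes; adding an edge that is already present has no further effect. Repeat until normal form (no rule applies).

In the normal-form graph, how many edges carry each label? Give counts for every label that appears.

Answer: p:2 q:2

Steps:
start.  V:6 E:10  edges: 0-q->3 1-p->0 2-q->2 3-p->3 3-p->4 3-p->5 4-q->3 4-q->4 5-q->3 5-q->5
1. fire R1 via {0↦2, 1↦1, 2↦3, 3↦4}  →  V:5 E:7  edges: 0-q->3 1-p->0 2-q->2 3-p->3 3-p->5 5-q->3 5-q->5
2. fire R1 via {0↦2, 1↦1, 2↦3, 3↦5}  →  V:4 E:4  edges: 0-q->3 1-p->0 2-q->2 3-p->3
final graph: no rule applies after step 2
NF edges: [(0, 3, 'q'), (1, 0, 'p'), (2, 2, 'q'), (3, 3, 'p')]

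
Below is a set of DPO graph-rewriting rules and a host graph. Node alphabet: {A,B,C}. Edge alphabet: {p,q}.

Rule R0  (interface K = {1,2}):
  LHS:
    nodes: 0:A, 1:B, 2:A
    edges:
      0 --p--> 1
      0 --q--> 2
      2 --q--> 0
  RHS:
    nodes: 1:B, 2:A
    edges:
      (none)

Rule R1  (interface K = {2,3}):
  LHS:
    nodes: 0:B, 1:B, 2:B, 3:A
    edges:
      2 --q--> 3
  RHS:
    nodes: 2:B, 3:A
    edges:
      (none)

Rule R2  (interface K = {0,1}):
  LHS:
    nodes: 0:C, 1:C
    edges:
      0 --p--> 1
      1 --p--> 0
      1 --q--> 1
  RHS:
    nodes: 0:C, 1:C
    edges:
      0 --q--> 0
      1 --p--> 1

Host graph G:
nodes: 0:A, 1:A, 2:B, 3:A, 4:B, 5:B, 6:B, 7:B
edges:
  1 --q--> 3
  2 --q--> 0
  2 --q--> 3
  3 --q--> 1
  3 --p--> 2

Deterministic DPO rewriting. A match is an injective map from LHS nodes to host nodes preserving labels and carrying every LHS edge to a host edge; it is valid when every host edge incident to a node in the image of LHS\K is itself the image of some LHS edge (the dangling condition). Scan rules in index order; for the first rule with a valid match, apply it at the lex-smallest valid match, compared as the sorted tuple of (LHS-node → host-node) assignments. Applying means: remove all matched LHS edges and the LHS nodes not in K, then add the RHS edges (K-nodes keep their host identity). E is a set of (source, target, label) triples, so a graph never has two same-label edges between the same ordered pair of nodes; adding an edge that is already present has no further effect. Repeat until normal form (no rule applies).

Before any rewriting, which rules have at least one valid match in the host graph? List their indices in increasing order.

R0: no valid match — 1 raw match, all fail dangling condition
R1: 24 valid matches — {0↦4, 1↦5, 2↦2, 3↦0}, {0↦4, 1↦5, 2↦2, 3↦3}, {0↦4, 1↦6, 2↦2, 3↦0} (+21 more)
R2: no valid match — LHS pattern not found

Answer: [R1]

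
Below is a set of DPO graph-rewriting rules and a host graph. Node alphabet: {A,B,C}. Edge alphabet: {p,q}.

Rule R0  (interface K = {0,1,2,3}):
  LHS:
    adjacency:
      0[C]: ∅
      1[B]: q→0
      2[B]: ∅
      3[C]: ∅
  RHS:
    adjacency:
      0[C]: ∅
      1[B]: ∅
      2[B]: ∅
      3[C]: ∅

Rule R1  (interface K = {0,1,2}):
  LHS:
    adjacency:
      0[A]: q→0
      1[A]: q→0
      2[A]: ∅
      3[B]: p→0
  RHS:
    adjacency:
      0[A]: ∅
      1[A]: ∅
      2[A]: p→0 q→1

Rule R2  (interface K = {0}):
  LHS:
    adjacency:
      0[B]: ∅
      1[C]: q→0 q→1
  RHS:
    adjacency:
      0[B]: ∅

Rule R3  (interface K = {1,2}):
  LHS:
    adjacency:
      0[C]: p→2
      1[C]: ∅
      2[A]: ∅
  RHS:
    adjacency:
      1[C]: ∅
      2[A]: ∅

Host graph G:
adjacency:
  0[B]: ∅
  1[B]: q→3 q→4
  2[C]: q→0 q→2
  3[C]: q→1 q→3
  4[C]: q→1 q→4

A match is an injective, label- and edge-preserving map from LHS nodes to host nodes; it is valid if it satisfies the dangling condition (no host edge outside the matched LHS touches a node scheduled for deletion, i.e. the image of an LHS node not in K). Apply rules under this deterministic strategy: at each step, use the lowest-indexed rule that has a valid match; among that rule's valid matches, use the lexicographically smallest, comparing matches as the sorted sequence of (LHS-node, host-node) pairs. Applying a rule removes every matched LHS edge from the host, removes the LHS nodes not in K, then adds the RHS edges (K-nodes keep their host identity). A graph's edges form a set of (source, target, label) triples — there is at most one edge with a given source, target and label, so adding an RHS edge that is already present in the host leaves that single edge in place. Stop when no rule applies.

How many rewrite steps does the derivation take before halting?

start.  V:5 E:8  edges: 1-q->3 1-q->4 2-q->0 2-q->2 3-q->1 3-q->3 4-q->1 4-q->4
1. fire R0 via {0↦3, 1↦1, 2↦0, 3↦2}  →  V:5 E:7  edges: 1-q->4 2-q->0 2-q->2 3-q->1 3-q->3 4-q->1 4-q->4
2. fire R0 via {0↦4, 1↦1, 2↦0, 3↦2}  →  V:5 E:6  edges: 2-q->0 2-q->2 3-q->1 3-q->3 4-q->1 4-q->4
3. fire R2 via {0↦0, 1↦2}  →  V:4 E:4  edges: 3-q->1 3-q->3 4-q->1 4-q->4
4. fire R2 via {0↦1, 1↦3}  →  V:3 E:2  edges: 4-q->1 4-q->4
5. fire R2 via {0↦1, 1↦4}  →  V:2 E:0  edges: ∅
halt: no rule applies after step 5

Answer: 5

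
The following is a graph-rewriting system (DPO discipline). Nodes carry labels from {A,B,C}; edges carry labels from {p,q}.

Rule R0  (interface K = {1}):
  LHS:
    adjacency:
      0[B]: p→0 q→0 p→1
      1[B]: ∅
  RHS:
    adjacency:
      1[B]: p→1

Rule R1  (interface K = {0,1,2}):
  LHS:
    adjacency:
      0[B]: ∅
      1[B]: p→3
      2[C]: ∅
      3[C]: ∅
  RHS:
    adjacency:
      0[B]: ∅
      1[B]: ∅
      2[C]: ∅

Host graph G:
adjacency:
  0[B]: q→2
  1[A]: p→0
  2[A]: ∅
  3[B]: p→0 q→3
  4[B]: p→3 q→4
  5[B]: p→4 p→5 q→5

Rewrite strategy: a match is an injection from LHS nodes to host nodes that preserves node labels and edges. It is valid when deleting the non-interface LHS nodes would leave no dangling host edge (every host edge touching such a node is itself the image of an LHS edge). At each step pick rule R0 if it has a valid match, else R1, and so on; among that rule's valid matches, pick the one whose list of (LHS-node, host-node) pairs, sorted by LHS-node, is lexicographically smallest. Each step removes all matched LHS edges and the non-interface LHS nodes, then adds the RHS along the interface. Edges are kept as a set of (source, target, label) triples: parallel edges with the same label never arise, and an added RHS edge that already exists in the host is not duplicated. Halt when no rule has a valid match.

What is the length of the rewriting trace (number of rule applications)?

Answer: 3

Rewrite trace:
initial: |V|=6 |E|=9  E = 0-q->2 1-p->0 3-p->0 3-q->3 4-p->3 4-q->4 5-p->4 5-p->5 5-q->5
step 1: apply R0 at {0↦5, 1↦4}  → |V|=5 |E|=7  E = 0-q->2 1-p->0 3-p->0 3-q->3 4-p->3 4-p->4 4-q->4
step 2: apply R0 at {0↦4, 1↦3}  → |V|=4 |E|=5  E = 0-q->2 1-p->0 3-p->0 3-p->3 3-q->3
step 3: apply R0 at {0↦3, 1↦0}  → |V|=3 |E|=3  E = 0-p->0 0-q->2 1-p->0
halt: no rule applies after step 3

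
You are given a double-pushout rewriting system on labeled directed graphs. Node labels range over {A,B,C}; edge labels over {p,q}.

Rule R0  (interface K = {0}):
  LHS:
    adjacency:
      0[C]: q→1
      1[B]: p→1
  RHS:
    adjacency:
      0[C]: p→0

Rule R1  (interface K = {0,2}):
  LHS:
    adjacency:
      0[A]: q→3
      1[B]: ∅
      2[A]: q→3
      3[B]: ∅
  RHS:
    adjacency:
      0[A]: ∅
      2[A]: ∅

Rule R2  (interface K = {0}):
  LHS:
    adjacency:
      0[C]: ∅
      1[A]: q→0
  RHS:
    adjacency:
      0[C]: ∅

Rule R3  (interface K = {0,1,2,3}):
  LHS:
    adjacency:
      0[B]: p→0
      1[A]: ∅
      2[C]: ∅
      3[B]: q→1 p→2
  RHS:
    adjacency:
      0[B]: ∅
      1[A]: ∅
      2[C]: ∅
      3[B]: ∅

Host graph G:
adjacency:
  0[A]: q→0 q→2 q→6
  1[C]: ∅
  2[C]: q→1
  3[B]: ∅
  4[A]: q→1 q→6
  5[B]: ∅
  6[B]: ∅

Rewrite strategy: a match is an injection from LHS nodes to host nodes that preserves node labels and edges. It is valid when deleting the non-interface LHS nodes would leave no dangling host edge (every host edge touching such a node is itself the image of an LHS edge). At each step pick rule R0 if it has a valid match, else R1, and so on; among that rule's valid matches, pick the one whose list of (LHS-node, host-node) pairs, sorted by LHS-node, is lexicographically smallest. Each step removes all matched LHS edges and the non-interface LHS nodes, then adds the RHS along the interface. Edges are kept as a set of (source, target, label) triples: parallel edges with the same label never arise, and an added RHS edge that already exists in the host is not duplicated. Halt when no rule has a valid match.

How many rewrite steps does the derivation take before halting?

[0] host  ⇒  7 nodes, 6 edges  {0-q->0 0-q->2 0-q->6 2-q->1 4-q->1 4-q->6}
[1] R1 @ {0↦0, 1↦3, 2↦4, 3↦6}  ⇒  5 nodes, 4 edges  {0-q->0 0-q->2 2-q->1 4-q->1}
[2] R2 @ {0↦1, 1↦4}  ⇒  4 nodes, 3 edges  {0-q->0 0-q->2 2-q->1}
normal form: no rule applies after step 2

Answer: 2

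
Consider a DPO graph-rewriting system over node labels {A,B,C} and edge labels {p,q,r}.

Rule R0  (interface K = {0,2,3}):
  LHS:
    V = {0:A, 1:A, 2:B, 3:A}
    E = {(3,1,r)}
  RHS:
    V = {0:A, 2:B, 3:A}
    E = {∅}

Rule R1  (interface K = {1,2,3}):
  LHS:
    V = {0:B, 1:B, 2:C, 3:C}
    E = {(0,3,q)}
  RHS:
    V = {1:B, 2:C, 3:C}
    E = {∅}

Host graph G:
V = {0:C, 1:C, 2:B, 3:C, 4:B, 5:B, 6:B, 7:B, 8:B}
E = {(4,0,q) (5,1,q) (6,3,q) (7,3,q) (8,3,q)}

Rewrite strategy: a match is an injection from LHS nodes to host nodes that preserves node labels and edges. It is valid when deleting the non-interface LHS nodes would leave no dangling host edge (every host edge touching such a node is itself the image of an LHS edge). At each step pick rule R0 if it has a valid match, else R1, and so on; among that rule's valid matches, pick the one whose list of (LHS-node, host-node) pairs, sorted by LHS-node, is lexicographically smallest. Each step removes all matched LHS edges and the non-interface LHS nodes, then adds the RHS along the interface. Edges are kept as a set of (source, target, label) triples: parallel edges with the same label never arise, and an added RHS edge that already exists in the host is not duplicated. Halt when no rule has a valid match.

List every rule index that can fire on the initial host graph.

Answer: [R1]

Rewrite trace:
R0: no valid match — LHS pattern not found
R1: 50 valid matches — {0↦4, 1↦2, 2↦1, 3↦0}, {0↦4, 1↦2, 2↦3, 3↦0}, {0↦4, 1↦5, 2↦1, 3↦0} (+47 more)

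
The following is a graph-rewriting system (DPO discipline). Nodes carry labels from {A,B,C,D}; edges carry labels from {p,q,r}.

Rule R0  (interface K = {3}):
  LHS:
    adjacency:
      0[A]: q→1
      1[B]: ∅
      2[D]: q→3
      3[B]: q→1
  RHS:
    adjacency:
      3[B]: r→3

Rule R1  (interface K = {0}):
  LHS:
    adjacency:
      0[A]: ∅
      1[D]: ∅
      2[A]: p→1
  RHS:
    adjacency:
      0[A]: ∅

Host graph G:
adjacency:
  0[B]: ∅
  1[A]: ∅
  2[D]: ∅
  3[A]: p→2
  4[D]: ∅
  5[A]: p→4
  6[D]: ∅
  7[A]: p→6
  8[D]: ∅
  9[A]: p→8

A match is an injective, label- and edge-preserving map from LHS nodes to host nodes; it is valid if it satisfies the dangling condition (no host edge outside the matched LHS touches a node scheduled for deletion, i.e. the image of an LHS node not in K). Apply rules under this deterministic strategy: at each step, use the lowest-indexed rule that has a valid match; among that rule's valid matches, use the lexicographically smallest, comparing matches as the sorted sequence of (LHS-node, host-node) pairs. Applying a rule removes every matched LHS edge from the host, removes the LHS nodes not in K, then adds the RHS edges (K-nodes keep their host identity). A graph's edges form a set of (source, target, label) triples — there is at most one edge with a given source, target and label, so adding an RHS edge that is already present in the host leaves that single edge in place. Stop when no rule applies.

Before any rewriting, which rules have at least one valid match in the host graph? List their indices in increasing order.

Answer: [R1]

Rewrite trace:
R0: no valid match — LHS pattern not found
R1: 16 valid matches — {0↦1, 1↦2, 2↦3}, {0↦1, 1↦4, 2↦5}, {0↦1, 1↦6, 2↦7} (+13 more)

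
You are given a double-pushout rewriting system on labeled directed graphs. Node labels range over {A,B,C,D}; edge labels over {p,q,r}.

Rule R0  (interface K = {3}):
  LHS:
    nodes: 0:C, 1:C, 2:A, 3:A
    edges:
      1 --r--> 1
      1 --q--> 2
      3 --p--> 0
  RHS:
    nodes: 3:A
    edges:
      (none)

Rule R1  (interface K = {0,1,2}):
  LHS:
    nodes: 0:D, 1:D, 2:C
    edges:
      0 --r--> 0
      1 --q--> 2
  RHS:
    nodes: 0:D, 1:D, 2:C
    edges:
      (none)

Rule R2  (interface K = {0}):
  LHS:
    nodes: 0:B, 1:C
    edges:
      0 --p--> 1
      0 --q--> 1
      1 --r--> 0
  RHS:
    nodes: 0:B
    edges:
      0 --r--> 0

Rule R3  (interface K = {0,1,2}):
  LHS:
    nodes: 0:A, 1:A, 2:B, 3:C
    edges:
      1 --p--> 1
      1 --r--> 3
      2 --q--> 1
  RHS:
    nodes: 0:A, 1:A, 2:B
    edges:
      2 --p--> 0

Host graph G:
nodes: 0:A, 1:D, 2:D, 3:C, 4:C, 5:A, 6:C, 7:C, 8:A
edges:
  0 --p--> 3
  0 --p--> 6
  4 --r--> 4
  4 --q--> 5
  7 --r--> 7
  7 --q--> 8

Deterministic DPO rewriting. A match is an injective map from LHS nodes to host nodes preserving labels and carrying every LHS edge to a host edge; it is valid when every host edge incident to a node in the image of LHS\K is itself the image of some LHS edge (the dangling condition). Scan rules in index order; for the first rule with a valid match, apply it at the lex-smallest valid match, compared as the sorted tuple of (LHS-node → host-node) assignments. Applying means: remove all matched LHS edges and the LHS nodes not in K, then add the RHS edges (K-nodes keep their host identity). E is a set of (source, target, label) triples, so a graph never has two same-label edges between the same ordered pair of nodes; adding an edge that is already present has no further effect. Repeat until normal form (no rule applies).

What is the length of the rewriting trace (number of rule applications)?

Answer: 2

Rewrite trace:
[0] host  ⇒  9 nodes, 6 edges  {0-p->3 0-p->6 4-r->4 4-q->5 7-r->7 7-q->8}
[1] R0 @ {0↦3, 1↦4, 2↦5, 3↦0}  ⇒  6 nodes, 3 edges  {0-p->6 7-r->7 7-q->8}
[2] R0 @ {0↦6, 1↦7, 2↦8, 3↦0}  ⇒  3 nodes, 0 edges  {∅}
normal form: no rule applies after step 2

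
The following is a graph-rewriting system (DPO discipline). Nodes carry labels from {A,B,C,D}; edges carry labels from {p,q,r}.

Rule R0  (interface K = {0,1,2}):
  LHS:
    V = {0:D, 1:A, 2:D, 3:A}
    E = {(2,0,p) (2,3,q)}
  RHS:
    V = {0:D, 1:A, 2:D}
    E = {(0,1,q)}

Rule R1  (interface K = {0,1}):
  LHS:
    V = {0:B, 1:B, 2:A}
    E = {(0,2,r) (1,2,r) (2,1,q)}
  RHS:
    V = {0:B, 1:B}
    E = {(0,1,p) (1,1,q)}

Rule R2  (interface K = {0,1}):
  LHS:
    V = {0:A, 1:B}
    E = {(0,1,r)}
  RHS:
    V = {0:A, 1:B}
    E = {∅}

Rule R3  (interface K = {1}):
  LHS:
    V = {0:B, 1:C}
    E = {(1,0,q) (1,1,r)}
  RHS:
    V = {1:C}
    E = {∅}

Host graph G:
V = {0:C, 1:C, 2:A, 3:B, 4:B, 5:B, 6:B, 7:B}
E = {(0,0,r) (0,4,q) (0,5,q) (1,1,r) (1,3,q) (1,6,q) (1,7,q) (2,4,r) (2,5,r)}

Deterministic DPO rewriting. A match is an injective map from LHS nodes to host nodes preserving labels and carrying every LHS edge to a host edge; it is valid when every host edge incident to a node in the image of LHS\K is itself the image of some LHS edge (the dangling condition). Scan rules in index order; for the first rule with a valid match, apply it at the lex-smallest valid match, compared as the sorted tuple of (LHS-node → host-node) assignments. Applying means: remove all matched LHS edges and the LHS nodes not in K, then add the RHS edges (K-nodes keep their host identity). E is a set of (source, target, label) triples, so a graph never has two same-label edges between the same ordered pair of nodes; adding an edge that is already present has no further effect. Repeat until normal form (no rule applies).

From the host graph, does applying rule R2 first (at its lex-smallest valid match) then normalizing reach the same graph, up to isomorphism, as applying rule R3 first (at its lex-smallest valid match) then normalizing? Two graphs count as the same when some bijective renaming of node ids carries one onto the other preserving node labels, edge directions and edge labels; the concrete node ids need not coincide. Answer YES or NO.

branch R2-first: apply at {0↦2, 1↦4} → |E|=8, then 3 more step(s) → NF |V|=6 |E|=3 V={0:C, 1:C, 2:A, 5:B, 6:B, 7:B} E=0-q->5 1-q->6 1-q->7
branch R3-first: apply at {0↦3, 1↦1} → |E|=7, then 3 more step(s) → NF |V|=6 |E|=3 V={0:C, 1:C, 2:A, 5:B, 6:B, 7:B} E=0-q->5 1-q->6 1-q->7
graphs isomorphic (equal up to label-preserving node renaming)

Answer: YES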